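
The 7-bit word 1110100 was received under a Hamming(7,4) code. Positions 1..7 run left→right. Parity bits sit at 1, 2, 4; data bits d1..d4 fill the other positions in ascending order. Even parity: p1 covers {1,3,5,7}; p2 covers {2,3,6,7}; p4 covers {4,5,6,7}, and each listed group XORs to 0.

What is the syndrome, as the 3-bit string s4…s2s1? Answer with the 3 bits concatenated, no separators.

s1 (pos 1,3,5,7): 1⊕1⊕1⊕0 = 1
s2 (pos 2,3,6,7): 1⊕1⊕0⊕0 = 0
s4 (pos 4,5,6,7): 0⊕1⊕0⊕0 = 1
Syndrome s4…s1 = 101 → error at position 5.

101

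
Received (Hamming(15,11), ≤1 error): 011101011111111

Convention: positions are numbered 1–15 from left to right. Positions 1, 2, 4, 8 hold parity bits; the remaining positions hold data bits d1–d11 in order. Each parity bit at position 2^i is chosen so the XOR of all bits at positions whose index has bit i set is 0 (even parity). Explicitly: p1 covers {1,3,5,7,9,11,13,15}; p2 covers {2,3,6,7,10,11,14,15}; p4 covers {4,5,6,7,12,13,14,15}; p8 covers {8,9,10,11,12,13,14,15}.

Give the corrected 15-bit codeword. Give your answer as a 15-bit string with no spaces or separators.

010101011111111

s1 (pos 1,3,5,7,9,11,13,15): 0⊕1⊕0⊕0⊕1⊕1⊕1⊕1 = 1
s2 (pos 2,3,6,7,10,11,14,15): 1⊕1⊕1⊕0⊕1⊕1⊕1⊕1 = 1
s4 (pos 4,5,6,7,12,13,14,15): 1⊕0⊕1⊕0⊕1⊕1⊕1⊕1 = 0
s8 (pos 8,9,10,11,12,13,14,15): 1⊕1⊕1⊕1⊕1⊕1⊕1⊕1 = 0
Syndrome s8…s1 = 0011 → error at position 3.
Flip position 3: 011101011111111 → 010101011111111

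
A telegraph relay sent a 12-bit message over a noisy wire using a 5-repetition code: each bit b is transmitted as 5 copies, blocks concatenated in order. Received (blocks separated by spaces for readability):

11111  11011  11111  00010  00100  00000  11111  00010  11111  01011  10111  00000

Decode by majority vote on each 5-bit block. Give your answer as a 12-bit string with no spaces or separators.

Block 1 (11111): 5 ones → 1
Block 2 (11011): 4 ones → 1
Block 3 (11111): 5 ones → 1
Block 4 (00010): 1 one → 0
Block 5 (00100): 1 one → 0
Block 6 (00000): 0 ones → 0
Block 7 (11111): 5 ones → 1
Block 8 (00010): 1 one → 0
Block 9 (11111): 5 ones → 1
Block 10 (01011): 3 ones → 1
Block 11 (10111): 4 ones → 1
Block 12 (00000): 0 ones → 0

111000101110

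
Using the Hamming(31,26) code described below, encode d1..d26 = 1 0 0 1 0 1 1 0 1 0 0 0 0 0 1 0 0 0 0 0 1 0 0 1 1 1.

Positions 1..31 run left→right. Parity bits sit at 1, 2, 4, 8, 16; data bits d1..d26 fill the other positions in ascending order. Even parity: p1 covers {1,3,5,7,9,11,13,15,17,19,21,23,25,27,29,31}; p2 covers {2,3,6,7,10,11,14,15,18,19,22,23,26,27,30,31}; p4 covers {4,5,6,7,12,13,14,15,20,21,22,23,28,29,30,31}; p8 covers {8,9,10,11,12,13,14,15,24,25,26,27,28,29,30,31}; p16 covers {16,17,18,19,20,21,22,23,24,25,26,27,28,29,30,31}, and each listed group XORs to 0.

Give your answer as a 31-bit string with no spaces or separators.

0110001101101001000100000100111

Place data at non-parity positions: p1 p2 1 p4 0 0 1 p8 0 1 1 0 1 0 0 p16 0 0 0 1 0 0 0 0 0 1 0 0 1 1 1
p1 (pos 1,3,5,7,9,11,13,15,17,19,21,23,25,27,29,31): XOR of data positions = 1⊕0⊕1⊕0⊕1⊕1⊕0⊕0⊕0⊕0⊕0⊕0⊕0⊕1⊕1 = 0
p2 (pos 2,3,6,7,10,11,14,15,18,19,22,23,26,27,30,31): XOR of data positions = 1⊕0⊕1⊕1⊕1⊕0⊕0⊕0⊕0⊕0⊕0⊕1⊕0⊕1⊕1 = 1
p4 (pos 4,5,6,7,12,13,14,15,20,21,22,23,28,29,30,31): XOR of data positions = 0⊕0⊕1⊕0⊕1⊕0⊕0⊕1⊕0⊕0⊕0⊕0⊕1⊕1⊕1 = 0
p8 (pos 8,9,10,11,12,13,14,15,24,25,26,27,28,29,30,31): XOR of data positions = 0⊕1⊕1⊕0⊕1⊕0⊕0⊕0⊕0⊕1⊕0⊕0⊕1⊕1⊕1 = 1
p16 (pos 16,17,18,19,20,21,22,23,24,25,26,27,28,29,30,31): XOR of data positions = 0⊕0⊕0⊕1⊕0⊕0⊕0⊕0⊕0⊕1⊕0⊕0⊕1⊕1⊕1 = 1
Codeword: 0110001101101001000100000100111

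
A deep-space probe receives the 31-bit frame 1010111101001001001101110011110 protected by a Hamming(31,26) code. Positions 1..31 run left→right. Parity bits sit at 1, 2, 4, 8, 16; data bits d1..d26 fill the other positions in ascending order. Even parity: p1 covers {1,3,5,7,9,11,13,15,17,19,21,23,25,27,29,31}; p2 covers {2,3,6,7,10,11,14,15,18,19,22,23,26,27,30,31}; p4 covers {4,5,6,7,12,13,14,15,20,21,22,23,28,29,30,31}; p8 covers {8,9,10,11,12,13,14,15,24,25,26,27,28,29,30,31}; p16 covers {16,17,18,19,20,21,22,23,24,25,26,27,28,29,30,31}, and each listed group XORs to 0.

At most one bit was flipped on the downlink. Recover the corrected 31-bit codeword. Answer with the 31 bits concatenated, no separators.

1000111101001001001101110011110

s1 (pos 1,3,5,7,9,11,13,15,17,19,21,23,25,27,29,31): 1⊕1⊕1⊕1⊕0⊕0⊕1⊕0⊕0⊕1⊕0⊕1⊕0⊕1⊕1⊕0 = 1
s2 (pos 2,3,6,7,10,11,14,15,18,19,22,23,26,27,30,31): 0⊕1⊕1⊕1⊕1⊕0⊕0⊕0⊕0⊕1⊕1⊕1⊕0⊕1⊕1⊕0 = 1
s4 (pos 4,5,6,7,12,13,14,15,20,21,22,23,28,29,30,31): 0⊕1⊕1⊕1⊕0⊕1⊕0⊕0⊕1⊕0⊕1⊕1⊕1⊕1⊕1⊕0 = 0
s8 (pos 8,9,10,11,12,13,14,15,24,25,26,27,28,29,30,31): 1⊕0⊕1⊕0⊕0⊕1⊕0⊕0⊕1⊕0⊕0⊕1⊕1⊕1⊕1⊕0 = 0
s16 (pos 16,17,18,19,20,21,22,23,24,25,26,27,28,29,30,31): 1⊕0⊕0⊕1⊕1⊕0⊕1⊕1⊕1⊕0⊕0⊕1⊕1⊕1⊕1⊕0 = 0
Syndrome s16…s1 = 00011 → error at position 3.
Flip position 3: 1010111101001001001101110011110 → 1000111101001001001101110011110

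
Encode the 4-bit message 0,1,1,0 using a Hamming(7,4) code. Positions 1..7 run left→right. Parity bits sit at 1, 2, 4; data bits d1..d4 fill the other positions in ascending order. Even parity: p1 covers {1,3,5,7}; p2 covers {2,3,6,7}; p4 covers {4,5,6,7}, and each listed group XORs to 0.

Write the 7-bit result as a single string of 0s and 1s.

Place data at non-parity positions: p1 p2 0 p4 1 1 0
p1 (pos 1,3,5,7): XOR of data positions = 0⊕1⊕0 = 1
p2 (pos 2,3,6,7): XOR of data positions = 0⊕1⊕0 = 1
p4 (pos 4,5,6,7): XOR of data positions = 1⊕1⊕0 = 0
Codeword: 1100110

1100110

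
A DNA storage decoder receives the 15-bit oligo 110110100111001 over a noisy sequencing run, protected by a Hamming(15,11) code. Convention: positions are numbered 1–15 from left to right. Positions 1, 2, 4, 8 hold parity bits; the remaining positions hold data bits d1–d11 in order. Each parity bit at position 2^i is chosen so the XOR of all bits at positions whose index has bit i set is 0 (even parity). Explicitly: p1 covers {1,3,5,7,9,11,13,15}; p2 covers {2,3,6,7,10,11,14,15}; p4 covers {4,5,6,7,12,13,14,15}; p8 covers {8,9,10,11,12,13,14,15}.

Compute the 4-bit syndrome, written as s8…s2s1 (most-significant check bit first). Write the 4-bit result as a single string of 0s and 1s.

0111

s1 (pos 1,3,5,7,9,11,13,15): 1⊕0⊕1⊕1⊕0⊕1⊕0⊕1 = 1
s2 (pos 2,3,6,7,10,11,14,15): 1⊕0⊕0⊕1⊕1⊕1⊕0⊕1 = 1
s4 (pos 4,5,6,7,12,13,14,15): 1⊕1⊕0⊕1⊕1⊕0⊕0⊕1 = 1
s8 (pos 8,9,10,11,12,13,14,15): 0⊕0⊕1⊕1⊕1⊕0⊕0⊕1 = 0
Syndrome s8…s1 = 0111 → error at position 7.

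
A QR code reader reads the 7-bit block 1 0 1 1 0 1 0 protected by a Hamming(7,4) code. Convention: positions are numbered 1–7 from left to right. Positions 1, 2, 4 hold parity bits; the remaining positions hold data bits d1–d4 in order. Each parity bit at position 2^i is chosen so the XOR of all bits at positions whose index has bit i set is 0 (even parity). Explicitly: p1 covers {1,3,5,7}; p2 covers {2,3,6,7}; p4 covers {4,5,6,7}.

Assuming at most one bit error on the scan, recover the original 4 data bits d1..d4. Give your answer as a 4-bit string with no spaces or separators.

1010

s1 (pos 1,3,5,7): 1⊕1⊕0⊕0 = 0
s2 (pos 2,3,6,7): 0⊕1⊕1⊕0 = 0
s4 (pos 4,5,6,7): 1⊕0⊕1⊕0 = 0
Syndrome s4…s1 = 000 → no error.
Read data bits from positions 3,5,6,7: 1010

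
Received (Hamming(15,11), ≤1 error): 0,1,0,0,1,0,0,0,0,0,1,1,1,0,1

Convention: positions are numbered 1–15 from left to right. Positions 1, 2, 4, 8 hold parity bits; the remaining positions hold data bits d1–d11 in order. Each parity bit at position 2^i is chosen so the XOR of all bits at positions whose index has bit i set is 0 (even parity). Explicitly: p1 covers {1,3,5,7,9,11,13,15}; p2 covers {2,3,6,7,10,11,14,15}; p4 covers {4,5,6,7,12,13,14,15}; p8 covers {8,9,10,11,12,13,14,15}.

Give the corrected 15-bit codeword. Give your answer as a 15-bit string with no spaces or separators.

s1 (pos 1,3,5,7,9,11,13,15): 0⊕0⊕1⊕0⊕0⊕1⊕1⊕1 = 0
s2 (pos 2,3,6,7,10,11,14,15): 1⊕0⊕0⊕0⊕0⊕1⊕0⊕1 = 1
s4 (pos 4,5,6,7,12,13,14,15): 0⊕1⊕0⊕0⊕1⊕1⊕0⊕1 = 0
s8 (pos 8,9,10,11,12,13,14,15): 0⊕0⊕0⊕1⊕1⊕1⊕0⊕1 = 0
Syndrome s8…s1 = 0010 → error at position 2.
Flip position 2: 010010000011101 → 000010000011101

000010000011101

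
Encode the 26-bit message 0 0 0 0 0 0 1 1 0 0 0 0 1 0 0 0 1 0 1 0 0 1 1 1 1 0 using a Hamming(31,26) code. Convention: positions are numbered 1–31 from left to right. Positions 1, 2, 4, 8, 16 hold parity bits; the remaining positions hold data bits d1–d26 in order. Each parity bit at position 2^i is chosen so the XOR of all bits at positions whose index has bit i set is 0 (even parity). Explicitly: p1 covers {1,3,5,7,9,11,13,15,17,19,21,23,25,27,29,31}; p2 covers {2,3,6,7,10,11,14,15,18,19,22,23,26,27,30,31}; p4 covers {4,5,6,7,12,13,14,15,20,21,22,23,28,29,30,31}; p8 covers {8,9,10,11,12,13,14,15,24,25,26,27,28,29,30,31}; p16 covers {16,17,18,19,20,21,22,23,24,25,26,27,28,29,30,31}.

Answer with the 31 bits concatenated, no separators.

1101000100110001010001010011110

Place data at non-parity positions: p1 p2 0 p4 0 0 0 p8 0 0 1 1 0 0 0 p16 0 1 0 0 0 1 0 1 0 0 1 1 1 1 0
p1 (pos 1,3,5,7,9,11,13,15,17,19,21,23,25,27,29,31): XOR of data positions = 0⊕0⊕0⊕0⊕1⊕0⊕0⊕0⊕0⊕0⊕0⊕0⊕1⊕1⊕0 = 1
p2 (pos 2,3,6,7,10,11,14,15,18,19,22,23,26,27,30,31): XOR of data positions = 0⊕0⊕0⊕0⊕1⊕0⊕0⊕1⊕0⊕1⊕0⊕0⊕1⊕1⊕0 = 1
p4 (pos 4,5,6,7,12,13,14,15,20,21,22,23,28,29,30,31): XOR of data positions = 0⊕0⊕0⊕1⊕0⊕0⊕0⊕0⊕0⊕1⊕0⊕1⊕1⊕1⊕0 = 1
p8 (pos 8,9,10,11,12,13,14,15,24,25,26,27,28,29,30,31): XOR of data positions = 0⊕0⊕1⊕1⊕0⊕0⊕0⊕1⊕0⊕0⊕1⊕1⊕1⊕1⊕0 = 1
p16 (pos 16,17,18,19,20,21,22,23,24,25,26,27,28,29,30,31): XOR of data positions = 0⊕1⊕0⊕0⊕0⊕1⊕0⊕1⊕0⊕0⊕1⊕1⊕1⊕1⊕0 = 1
Codeword: 1101000100110001010001010011110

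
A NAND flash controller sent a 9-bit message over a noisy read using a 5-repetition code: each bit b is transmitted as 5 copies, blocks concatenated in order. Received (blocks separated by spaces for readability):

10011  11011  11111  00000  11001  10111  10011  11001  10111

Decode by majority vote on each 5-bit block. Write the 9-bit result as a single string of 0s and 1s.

111011111

Block 1 (10011): 3 ones → 1
Block 2 (11011): 4 ones → 1
Block 3 (11111): 5 ones → 1
Block 4 (00000): 0 ones → 0
Block 5 (11001): 3 ones → 1
Block 6 (10111): 4 ones → 1
Block 7 (10011): 3 ones → 1
Block 8 (11001): 3 ones → 1
Block 9 (10111): 4 ones → 1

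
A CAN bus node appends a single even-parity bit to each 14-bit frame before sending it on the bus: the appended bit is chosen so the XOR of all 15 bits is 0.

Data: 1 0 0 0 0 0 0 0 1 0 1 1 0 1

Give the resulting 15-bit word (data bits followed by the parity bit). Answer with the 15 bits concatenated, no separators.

100000001011011

XOR of the 14 data bits: 1⊕0⊕0⊕0⊕0⊕0⊕0⊕0⊕1⊕0⊕1⊕1⊕0⊕1 = 1
Parity bit = 1 (so all 15 bits XOR to 0).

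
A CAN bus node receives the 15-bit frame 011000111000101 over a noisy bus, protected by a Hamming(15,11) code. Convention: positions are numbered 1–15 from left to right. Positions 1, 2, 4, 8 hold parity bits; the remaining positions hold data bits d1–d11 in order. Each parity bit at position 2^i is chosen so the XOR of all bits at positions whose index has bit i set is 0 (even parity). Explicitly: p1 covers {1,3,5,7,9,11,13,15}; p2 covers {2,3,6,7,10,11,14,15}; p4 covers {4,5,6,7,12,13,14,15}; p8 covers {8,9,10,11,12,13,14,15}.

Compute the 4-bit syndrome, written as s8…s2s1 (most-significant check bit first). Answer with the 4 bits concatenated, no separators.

0101

s1 (pos 1,3,5,7,9,11,13,15): 0⊕1⊕0⊕1⊕1⊕0⊕1⊕1 = 1
s2 (pos 2,3,6,7,10,11,14,15): 1⊕1⊕0⊕1⊕0⊕0⊕0⊕1 = 0
s4 (pos 4,5,6,7,12,13,14,15): 0⊕0⊕0⊕1⊕0⊕1⊕0⊕1 = 1
s8 (pos 8,9,10,11,12,13,14,15): 1⊕1⊕0⊕0⊕0⊕1⊕0⊕1 = 0
Syndrome s8…s1 = 0101 → error at position 5.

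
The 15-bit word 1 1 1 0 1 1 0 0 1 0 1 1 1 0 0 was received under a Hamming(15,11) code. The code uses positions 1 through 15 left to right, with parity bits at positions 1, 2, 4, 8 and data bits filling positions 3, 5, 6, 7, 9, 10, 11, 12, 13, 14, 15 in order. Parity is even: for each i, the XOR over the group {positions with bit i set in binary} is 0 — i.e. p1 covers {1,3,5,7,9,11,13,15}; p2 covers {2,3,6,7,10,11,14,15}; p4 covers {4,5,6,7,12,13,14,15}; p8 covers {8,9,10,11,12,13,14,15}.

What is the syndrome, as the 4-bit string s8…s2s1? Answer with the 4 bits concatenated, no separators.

0000

s1 (pos 1,3,5,7,9,11,13,15): 1⊕1⊕1⊕0⊕1⊕1⊕1⊕0 = 0
s2 (pos 2,3,6,7,10,11,14,15): 1⊕1⊕1⊕0⊕0⊕1⊕0⊕0 = 0
s4 (pos 4,5,6,7,12,13,14,15): 0⊕1⊕1⊕0⊕1⊕1⊕0⊕0 = 0
s8 (pos 8,9,10,11,12,13,14,15): 0⊕1⊕0⊕1⊕1⊕1⊕0⊕0 = 0
Syndrome s8…s1 = 0000 → no error.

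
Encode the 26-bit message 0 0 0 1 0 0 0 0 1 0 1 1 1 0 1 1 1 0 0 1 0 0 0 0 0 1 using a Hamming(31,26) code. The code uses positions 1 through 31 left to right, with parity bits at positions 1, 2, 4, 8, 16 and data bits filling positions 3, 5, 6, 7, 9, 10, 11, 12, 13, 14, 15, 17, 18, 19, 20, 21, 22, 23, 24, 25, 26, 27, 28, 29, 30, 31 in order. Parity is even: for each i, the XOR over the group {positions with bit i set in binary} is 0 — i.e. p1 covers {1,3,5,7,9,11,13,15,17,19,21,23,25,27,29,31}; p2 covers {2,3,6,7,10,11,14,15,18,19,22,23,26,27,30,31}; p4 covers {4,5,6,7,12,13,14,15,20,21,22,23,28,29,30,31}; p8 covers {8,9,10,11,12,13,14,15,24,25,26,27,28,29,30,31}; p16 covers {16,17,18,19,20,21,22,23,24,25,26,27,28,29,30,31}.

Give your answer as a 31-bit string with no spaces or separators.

Place data at non-parity positions: p1 p2 0 p4 0 0 1 p8 0 0 0 0 1 0 1 p16 1 1 0 1 1 1 0 0 1 0 0 0 0 0 1
p1 (pos 1,3,5,7,9,11,13,15,17,19,21,23,25,27,29,31): XOR of data positions = 0⊕0⊕1⊕0⊕0⊕1⊕1⊕1⊕0⊕1⊕0⊕1⊕0⊕0⊕1 = 1
p2 (pos 2,3,6,7,10,11,14,15,18,19,22,23,26,27,30,31): XOR of data positions = 0⊕0⊕1⊕0⊕0⊕0⊕1⊕1⊕0⊕1⊕0⊕0⊕0⊕0⊕1 = 1
p4 (pos 4,5,6,7,12,13,14,15,20,21,22,23,28,29,30,31): XOR of data positions = 0⊕0⊕1⊕0⊕1⊕0⊕1⊕1⊕1⊕1⊕0⊕0⊕0⊕0⊕1 = 1
p8 (pos 8,9,10,11,12,13,14,15,24,25,26,27,28,29,30,31): XOR of data positions = 0⊕0⊕0⊕0⊕1⊕0⊕1⊕0⊕1⊕0⊕0⊕0⊕0⊕0⊕1 = 0
p16 (pos 16,17,18,19,20,21,22,23,24,25,26,27,28,29,30,31): XOR of data positions = 1⊕1⊕0⊕1⊕1⊕1⊕0⊕0⊕1⊕0⊕0⊕0⊕0⊕0⊕1 = 1
Codeword: 1101001000001011110111001000001

1101001000001011110111001000001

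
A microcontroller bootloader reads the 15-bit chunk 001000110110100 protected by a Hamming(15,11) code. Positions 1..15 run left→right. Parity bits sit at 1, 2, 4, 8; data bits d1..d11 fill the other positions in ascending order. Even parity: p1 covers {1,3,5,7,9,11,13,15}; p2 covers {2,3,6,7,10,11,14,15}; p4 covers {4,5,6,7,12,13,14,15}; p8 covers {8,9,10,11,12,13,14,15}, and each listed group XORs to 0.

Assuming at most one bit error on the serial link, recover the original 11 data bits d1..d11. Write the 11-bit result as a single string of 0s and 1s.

s1 (pos 1,3,5,7,9,11,13,15): 0⊕1⊕0⊕1⊕0⊕1⊕1⊕0 = 0
s2 (pos 2,3,6,7,10,11,14,15): 0⊕1⊕0⊕1⊕1⊕1⊕0⊕0 = 0
s4 (pos 4,5,6,7,12,13,14,15): 0⊕0⊕0⊕1⊕0⊕1⊕0⊕0 = 0
s8 (pos 8,9,10,11,12,13,14,15): 1⊕0⊕1⊕1⊕0⊕1⊕0⊕0 = 0
Syndrome s8…s1 = 0000 → no error.
Read data bits from positions 3,5,6,7,9,10,11,12,13,14,15: 10010110100

10010110100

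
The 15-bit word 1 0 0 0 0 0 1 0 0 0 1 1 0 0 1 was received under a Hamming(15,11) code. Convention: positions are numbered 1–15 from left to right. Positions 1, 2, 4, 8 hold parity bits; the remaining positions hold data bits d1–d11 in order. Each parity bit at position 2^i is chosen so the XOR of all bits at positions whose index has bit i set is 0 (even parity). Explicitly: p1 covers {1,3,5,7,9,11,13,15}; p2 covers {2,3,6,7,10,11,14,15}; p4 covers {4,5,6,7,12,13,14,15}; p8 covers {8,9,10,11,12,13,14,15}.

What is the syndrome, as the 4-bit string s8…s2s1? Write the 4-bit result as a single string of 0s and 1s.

s1 (pos 1,3,5,7,9,11,13,15): 1⊕0⊕0⊕1⊕0⊕1⊕0⊕1 = 0
s2 (pos 2,3,6,7,10,11,14,15): 0⊕0⊕0⊕1⊕0⊕1⊕0⊕1 = 1
s4 (pos 4,5,6,7,12,13,14,15): 0⊕0⊕0⊕1⊕1⊕0⊕0⊕1 = 1
s8 (pos 8,9,10,11,12,13,14,15): 0⊕0⊕0⊕1⊕1⊕0⊕0⊕1 = 1
Syndrome s8…s1 = 1110 → error at position 14.

1110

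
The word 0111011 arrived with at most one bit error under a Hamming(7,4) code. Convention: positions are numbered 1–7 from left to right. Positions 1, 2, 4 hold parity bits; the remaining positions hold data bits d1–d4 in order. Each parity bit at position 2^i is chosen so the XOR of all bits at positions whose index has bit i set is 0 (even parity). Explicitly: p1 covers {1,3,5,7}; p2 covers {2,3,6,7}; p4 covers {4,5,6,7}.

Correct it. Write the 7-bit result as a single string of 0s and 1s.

0110011

s1 (pos 1,3,5,7): 0⊕1⊕0⊕1 = 0
s2 (pos 2,3,6,7): 1⊕1⊕1⊕1 = 0
s4 (pos 4,5,6,7): 1⊕0⊕1⊕1 = 1
Syndrome s4…s1 = 100 → error at position 4.
Flip position 4: 0111011 → 0110011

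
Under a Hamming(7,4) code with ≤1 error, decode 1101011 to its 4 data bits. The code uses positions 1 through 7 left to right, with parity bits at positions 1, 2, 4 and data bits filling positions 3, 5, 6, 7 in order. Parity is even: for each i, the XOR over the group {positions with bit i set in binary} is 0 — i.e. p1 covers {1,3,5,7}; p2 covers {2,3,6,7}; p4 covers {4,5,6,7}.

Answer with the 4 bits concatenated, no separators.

s1 (pos 1,3,5,7): 1⊕0⊕0⊕1 = 0
s2 (pos 2,3,6,7): 1⊕0⊕1⊕1 = 1
s4 (pos 4,5,6,7): 1⊕0⊕1⊕1 = 1
Syndrome s4…s1 = 110 → error at position 6.
Flip position 6: 1101011 → 1101001
Read data bits from positions 3,5,6,7: 0001

0001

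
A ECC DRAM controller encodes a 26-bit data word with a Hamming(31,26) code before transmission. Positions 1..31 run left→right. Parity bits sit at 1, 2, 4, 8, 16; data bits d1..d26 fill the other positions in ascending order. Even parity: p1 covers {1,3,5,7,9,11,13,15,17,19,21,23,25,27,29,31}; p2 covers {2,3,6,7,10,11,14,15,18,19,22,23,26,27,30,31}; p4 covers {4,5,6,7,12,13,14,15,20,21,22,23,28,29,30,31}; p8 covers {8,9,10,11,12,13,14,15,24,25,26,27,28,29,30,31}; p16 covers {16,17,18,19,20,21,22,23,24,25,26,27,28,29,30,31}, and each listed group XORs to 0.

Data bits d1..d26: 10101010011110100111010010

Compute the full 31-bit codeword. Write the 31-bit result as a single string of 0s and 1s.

0110010010100110110100111010010

Place data at non-parity positions: p1 p2 1 p4 0 1 0 p8 1 0 1 0 0 1 1 p16 1 1 0 1 0 0 1 1 1 0 1 0 0 1 0
p1 (pos 1,3,5,7,9,11,13,15,17,19,21,23,25,27,29,31): XOR of data positions = 1⊕0⊕0⊕1⊕1⊕0⊕1⊕1⊕0⊕0⊕1⊕1⊕1⊕0⊕0 = 0
p2 (pos 2,3,6,7,10,11,14,15,18,19,22,23,26,27,30,31): XOR of data positions = 1⊕1⊕0⊕0⊕1⊕1⊕1⊕1⊕0⊕0⊕1⊕0⊕1⊕1⊕0 = 1
p4 (pos 4,5,6,7,12,13,14,15,20,21,22,23,28,29,30,31): XOR of data positions = 0⊕1⊕0⊕0⊕0⊕1⊕1⊕1⊕0⊕0⊕1⊕0⊕0⊕1⊕0 = 0
p8 (pos 8,9,10,11,12,13,14,15,24,25,26,27,28,29,30,31): XOR of data positions = 1⊕0⊕1⊕0⊕0⊕1⊕1⊕1⊕1⊕0⊕1⊕0⊕0⊕1⊕0 = 0
p16 (pos 16,17,18,19,20,21,22,23,24,25,26,27,28,29,30,31): XOR of data positions = 1⊕1⊕0⊕1⊕0⊕0⊕1⊕1⊕1⊕0⊕1⊕0⊕0⊕1⊕0 = 0
Codeword: 0110010010100110110100111010010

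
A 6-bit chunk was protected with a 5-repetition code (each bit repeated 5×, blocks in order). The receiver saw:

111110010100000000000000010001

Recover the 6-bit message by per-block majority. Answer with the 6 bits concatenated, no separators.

100000

Block 1 (11111): 5 ones → 1
Block 2 (00101): 2 ones → 0
Block 3 (00000): 0 ones → 0
Block 4 (00000): 0 ones → 0
Block 5 (00000): 0 ones → 0
Block 6 (10001): 2 ones → 0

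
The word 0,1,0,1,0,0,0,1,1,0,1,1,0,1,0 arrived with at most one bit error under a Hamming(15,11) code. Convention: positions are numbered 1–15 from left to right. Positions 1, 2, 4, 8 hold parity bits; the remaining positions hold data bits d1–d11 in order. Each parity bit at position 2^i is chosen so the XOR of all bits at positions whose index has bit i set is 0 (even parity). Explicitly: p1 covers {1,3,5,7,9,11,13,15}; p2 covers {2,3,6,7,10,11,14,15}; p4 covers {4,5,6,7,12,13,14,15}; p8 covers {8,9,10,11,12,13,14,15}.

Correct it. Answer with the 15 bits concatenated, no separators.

s1 (pos 1,3,5,7,9,11,13,15): 0⊕0⊕0⊕0⊕1⊕1⊕0⊕0 = 0
s2 (pos 2,3,6,7,10,11,14,15): 1⊕0⊕0⊕0⊕0⊕1⊕1⊕0 = 1
s4 (pos 4,5,6,7,12,13,14,15): 1⊕0⊕0⊕0⊕1⊕0⊕1⊕0 = 1
s8 (pos 8,9,10,11,12,13,14,15): 1⊕1⊕0⊕1⊕1⊕0⊕1⊕0 = 1
Syndrome s8…s1 = 1110 → error at position 14.
Flip position 14: 010100011011010 → 010100011011000

010100011011000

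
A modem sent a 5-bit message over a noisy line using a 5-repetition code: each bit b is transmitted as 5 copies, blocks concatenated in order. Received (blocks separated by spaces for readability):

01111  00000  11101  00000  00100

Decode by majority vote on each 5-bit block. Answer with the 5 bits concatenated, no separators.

10100

Block 1 (01111): 4 ones → 1
Block 2 (00000): 0 ones → 0
Block 3 (11101): 4 ones → 1
Block 4 (00000): 0 ones → 0
Block 5 (00100): 1 one → 0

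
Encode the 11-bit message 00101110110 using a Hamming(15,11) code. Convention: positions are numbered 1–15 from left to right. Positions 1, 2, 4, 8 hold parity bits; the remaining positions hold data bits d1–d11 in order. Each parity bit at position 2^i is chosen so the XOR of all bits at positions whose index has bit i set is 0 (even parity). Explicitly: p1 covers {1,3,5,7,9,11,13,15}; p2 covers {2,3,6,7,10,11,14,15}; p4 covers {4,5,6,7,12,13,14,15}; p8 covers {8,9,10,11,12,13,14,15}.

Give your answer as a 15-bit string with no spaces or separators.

Place data at non-parity positions: p1 p2 0 p4 0 1 0 p8 1 1 1 0 1 1 0
p1 (pos 1,3,5,7,9,11,13,15): XOR of data positions = 0⊕0⊕0⊕1⊕1⊕1⊕0 = 1
p2 (pos 2,3,6,7,10,11,14,15): XOR of data positions = 0⊕1⊕0⊕1⊕1⊕1⊕0 = 0
p4 (pos 4,5,6,7,12,13,14,15): XOR of data positions = 0⊕1⊕0⊕0⊕1⊕1⊕0 = 1
p8 (pos 8,9,10,11,12,13,14,15): XOR of data positions = 1⊕1⊕1⊕0⊕1⊕1⊕0 = 1
Codeword: 100101011110110

100101011110110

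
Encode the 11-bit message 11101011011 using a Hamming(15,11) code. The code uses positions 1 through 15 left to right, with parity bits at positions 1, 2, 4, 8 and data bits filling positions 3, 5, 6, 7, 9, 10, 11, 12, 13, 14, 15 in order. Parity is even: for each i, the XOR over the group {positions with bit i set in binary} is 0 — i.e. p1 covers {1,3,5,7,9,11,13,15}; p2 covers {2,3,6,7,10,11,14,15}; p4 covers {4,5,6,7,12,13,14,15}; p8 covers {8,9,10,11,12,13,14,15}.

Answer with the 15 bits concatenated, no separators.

111111011011011

Place data at non-parity positions: p1 p2 1 p4 1 1 0 p8 1 0 1 1 0 1 1
p1 (pos 1,3,5,7,9,11,13,15): XOR of data positions = 1⊕1⊕0⊕1⊕1⊕0⊕1 = 1
p2 (pos 2,3,6,7,10,11,14,15): XOR of data positions = 1⊕1⊕0⊕0⊕1⊕1⊕1 = 1
p4 (pos 4,5,6,7,12,13,14,15): XOR of data positions = 1⊕1⊕0⊕1⊕0⊕1⊕1 = 1
p8 (pos 8,9,10,11,12,13,14,15): XOR of data positions = 1⊕0⊕1⊕1⊕0⊕1⊕1 = 1
Codeword: 111111011011011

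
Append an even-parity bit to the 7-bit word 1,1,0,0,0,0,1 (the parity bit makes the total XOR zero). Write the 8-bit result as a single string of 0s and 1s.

XOR of the 7 data bits: 1⊕1⊕0⊕0⊕0⊕0⊕1 = 1
Parity bit = 1 (so all 8 bits XOR to 0).

11000011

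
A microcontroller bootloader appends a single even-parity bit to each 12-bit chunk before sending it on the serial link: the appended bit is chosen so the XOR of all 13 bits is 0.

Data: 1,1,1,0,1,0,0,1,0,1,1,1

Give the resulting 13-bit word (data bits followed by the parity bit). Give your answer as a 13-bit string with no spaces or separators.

XOR of the 12 data bits: 1⊕1⊕1⊕0⊕1⊕0⊕0⊕1⊕0⊕1⊕1⊕1 = 0
Parity bit = 0 (so all 13 bits XOR to 0).

1110100101110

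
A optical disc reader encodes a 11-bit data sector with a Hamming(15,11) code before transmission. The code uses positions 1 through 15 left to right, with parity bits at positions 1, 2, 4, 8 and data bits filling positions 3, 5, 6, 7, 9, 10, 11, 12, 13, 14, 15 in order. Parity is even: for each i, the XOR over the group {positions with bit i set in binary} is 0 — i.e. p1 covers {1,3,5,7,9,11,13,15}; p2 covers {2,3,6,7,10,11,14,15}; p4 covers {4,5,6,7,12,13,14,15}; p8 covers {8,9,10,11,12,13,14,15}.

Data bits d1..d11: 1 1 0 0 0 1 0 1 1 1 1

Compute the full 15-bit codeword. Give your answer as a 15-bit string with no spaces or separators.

Place data at non-parity positions: p1 p2 1 p4 1 0 0 p8 0 1 0 1 1 1 1
p1 (pos 1,3,5,7,9,11,13,15): XOR of data positions = 1⊕1⊕0⊕0⊕0⊕1⊕1 = 0
p2 (pos 2,3,6,7,10,11,14,15): XOR of data positions = 1⊕0⊕0⊕1⊕0⊕1⊕1 = 0
p4 (pos 4,5,6,7,12,13,14,15): XOR of data positions = 1⊕0⊕0⊕1⊕1⊕1⊕1 = 1
p8 (pos 8,9,10,11,12,13,14,15): XOR of data positions = 0⊕1⊕0⊕1⊕1⊕1⊕1 = 1
Codeword: 001110010101111

001110010101111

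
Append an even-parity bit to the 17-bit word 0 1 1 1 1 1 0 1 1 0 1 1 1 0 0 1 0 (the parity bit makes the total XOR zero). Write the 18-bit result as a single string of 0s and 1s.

XOR of the 17 data bits: 0⊕1⊕1⊕1⊕1⊕1⊕0⊕1⊕1⊕0⊕1⊕1⊕1⊕0⊕0⊕1⊕0 = 1
Parity bit = 1 (so all 18 bits XOR to 0).

011111011011100101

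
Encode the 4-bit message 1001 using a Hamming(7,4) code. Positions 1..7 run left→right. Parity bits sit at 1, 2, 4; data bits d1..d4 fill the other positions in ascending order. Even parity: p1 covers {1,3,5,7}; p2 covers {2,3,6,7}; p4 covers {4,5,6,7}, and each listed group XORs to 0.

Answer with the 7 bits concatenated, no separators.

0011001

Place data at non-parity positions: p1 p2 1 p4 0 0 1
p1 (pos 1,3,5,7): XOR of data positions = 1⊕0⊕1 = 0
p2 (pos 2,3,6,7): XOR of data positions = 1⊕0⊕1 = 0
p4 (pos 4,5,6,7): XOR of data positions = 0⊕0⊕1 = 1
Codeword: 0011001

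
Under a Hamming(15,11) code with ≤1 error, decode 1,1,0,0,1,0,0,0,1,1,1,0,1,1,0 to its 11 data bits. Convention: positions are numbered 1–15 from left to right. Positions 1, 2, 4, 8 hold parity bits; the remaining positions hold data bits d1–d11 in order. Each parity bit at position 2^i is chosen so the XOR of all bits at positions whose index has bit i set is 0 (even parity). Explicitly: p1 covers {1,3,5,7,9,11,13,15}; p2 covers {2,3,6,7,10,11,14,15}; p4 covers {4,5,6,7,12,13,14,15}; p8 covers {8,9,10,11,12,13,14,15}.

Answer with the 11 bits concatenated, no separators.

s1 (pos 1,3,5,7,9,11,13,15): 1⊕0⊕1⊕0⊕1⊕1⊕1⊕0 = 1
s2 (pos 2,3,6,7,10,11,14,15): 1⊕0⊕0⊕0⊕1⊕1⊕1⊕0 = 0
s4 (pos 4,5,6,7,12,13,14,15): 0⊕1⊕0⊕0⊕0⊕1⊕1⊕0 = 1
s8 (pos 8,9,10,11,12,13,14,15): 0⊕1⊕1⊕1⊕0⊕1⊕1⊕0 = 1
Syndrome s8…s1 = 1101 → error at position 13.
Flip position 13: 110010001110110 → 110010001110010
Read data bits from positions 3,5,6,7,9,10,11,12,13,14,15: 01001110010

01001110010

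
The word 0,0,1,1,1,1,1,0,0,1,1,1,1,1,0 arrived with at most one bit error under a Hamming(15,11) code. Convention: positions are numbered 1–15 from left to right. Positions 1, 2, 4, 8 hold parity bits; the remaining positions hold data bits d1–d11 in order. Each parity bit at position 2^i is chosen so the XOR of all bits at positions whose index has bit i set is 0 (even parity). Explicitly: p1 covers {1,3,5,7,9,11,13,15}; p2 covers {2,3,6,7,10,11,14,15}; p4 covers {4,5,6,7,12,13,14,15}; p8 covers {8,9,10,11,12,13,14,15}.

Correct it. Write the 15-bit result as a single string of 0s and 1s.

s1 (pos 1,3,5,7,9,11,13,15): 0⊕1⊕1⊕1⊕0⊕1⊕1⊕0 = 1
s2 (pos 2,3,6,7,10,11,14,15): 0⊕1⊕1⊕1⊕1⊕1⊕1⊕0 = 0
s4 (pos 4,5,6,7,12,13,14,15): 1⊕1⊕1⊕1⊕1⊕1⊕1⊕0 = 1
s8 (pos 8,9,10,11,12,13,14,15): 0⊕0⊕1⊕1⊕1⊕1⊕1⊕0 = 1
Syndrome s8…s1 = 1101 → error at position 13.
Flip position 13: 001111100111110 → 001111100111010

001111100111010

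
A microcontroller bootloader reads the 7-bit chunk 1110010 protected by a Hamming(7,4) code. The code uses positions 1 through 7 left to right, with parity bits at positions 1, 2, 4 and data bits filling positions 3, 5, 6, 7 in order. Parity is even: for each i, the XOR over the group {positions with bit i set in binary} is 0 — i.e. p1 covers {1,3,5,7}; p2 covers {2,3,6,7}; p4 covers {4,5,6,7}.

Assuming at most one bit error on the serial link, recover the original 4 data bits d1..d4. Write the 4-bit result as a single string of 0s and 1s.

s1 (pos 1,3,5,7): 1⊕1⊕0⊕0 = 0
s2 (pos 2,3,6,7): 1⊕1⊕1⊕0 = 1
s4 (pos 4,5,6,7): 0⊕0⊕1⊕0 = 1
Syndrome s4…s1 = 110 → error at position 6.
Flip position 6: 1110010 → 1110000
Read data bits from positions 3,5,6,7: 1000

1000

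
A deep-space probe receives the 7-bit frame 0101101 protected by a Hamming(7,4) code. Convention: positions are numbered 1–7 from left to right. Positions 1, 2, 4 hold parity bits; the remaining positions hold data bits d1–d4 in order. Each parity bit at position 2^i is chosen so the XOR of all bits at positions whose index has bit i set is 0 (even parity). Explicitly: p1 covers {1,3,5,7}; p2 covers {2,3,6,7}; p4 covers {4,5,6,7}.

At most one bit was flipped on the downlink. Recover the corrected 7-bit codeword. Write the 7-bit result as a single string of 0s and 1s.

0100101

s1 (pos 1,3,5,7): 0⊕0⊕1⊕1 = 0
s2 (pos 2,3,6,7): 1⊕0⊕0⊕1 = 0
s4 (pos 4,5,6,7): 1⊕1⊕0⊕1 = 1
Syndrome s4…s1 = 100 → error at position 4.
Flip position 4: 0101101 → 0100101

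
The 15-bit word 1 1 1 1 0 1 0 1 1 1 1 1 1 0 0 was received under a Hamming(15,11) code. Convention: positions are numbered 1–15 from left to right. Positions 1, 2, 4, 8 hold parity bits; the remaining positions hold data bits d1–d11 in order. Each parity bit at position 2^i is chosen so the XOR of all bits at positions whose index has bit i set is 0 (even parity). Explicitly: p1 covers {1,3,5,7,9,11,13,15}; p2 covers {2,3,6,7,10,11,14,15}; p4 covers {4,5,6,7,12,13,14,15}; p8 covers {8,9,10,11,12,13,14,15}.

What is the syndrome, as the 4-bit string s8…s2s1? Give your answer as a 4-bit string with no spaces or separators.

s1 (pos 1,3,5,7,9,11,13,15): 1⊕1⊕0⊕0⊕1⊕1⊕1⊕0 = 1
s2 (pos 2,3,6,7,10,11,14,15): 1⊕1⊕1⊕0⊕1⊕1⊕0⊕0 = 1
s4 (pos 4,5,6,7,12,13,14,15): 1⊕0⊕1⊕0⊕1⊕1⊕0⊕0 = 0
s8 (pos 8,9,10,11,12,13,14,15): 1⊕1⊕1⊕1⊕1⊕1⊕0⊕0 = 0
Syndrome s8…s1 = 0011 → error at position 3.

0011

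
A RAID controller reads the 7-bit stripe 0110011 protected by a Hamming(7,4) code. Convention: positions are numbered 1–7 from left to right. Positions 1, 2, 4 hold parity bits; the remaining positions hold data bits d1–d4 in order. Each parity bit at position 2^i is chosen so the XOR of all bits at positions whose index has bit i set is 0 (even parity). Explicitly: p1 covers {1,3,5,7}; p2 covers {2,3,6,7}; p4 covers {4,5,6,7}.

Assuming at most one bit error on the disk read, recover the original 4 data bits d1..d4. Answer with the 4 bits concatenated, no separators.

1011

s1 (pos 1,3,5,7): 0⊕1⊕0⊕1 = 0
s2 (pos 2,3,6,7): 1⊕1⊕1⊕1 = 0
s4 (pos 4,5,6,7): 0⊕0⊕1⊕1 = 0
Syndrome s4…s1 = 000 → no error.
Read data bits from positions 3,5,6,7: 1011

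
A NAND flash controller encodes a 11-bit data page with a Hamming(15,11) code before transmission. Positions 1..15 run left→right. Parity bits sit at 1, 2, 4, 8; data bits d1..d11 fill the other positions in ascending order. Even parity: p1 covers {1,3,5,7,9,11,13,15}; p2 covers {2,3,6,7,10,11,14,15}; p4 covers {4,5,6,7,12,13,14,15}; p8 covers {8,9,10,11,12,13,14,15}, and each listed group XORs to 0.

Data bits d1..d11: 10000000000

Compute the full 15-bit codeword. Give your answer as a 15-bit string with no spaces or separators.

111000000000000

Place data at non-parity positions: p1 p2 1 p4 0 0 0 p8 0 0 0 0 0 0 0
p1 (pos 1,3,5,7,9,11,13,15): XOR of data positions = 1⊕0⊕0⊕0⊕0⊕0⊕0 = 1
p2 (pos 2,3,6,7,10,11,14,15): XOR of data positions = 1⊕0⊕0⊕0⊕0⊕0⊕0 = 1
p4 (pos 4,5,6,7,12,13,14,15): XOR of data positions = 0⊕0⊕0⊕0⊕0⊕0⊕0 = 0
p8 (pos 8,9,10,11,12,13,14,15): XOR of data positions = 0⊕0⊕0⊕0⊕0⊕0⊕0 = 0
Codeword: 111000000000000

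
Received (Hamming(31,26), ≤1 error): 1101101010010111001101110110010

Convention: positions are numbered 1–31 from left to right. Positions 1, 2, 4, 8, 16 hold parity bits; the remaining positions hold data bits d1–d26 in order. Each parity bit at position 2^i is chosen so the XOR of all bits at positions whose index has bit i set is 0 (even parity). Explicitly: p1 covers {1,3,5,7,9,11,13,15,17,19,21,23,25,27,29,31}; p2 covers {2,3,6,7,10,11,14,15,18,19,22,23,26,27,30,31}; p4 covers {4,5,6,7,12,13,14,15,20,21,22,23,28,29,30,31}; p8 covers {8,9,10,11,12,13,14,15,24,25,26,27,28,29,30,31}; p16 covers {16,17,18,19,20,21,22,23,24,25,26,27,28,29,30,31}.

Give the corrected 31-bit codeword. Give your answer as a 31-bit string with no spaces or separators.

s1 (pos 1,3,5,7,9,11,13,15,17,19,21,23,25,27,29,31): 1⊕0⊕1⊕1⊕1⊕0⊕0⊕1⊕0⊕1⊕0⊕1⊕0⊕1⊕0⊕0 = 0
s2 (pos 2,3,6,7,10,11,14,15,18,19,22,23,26,27,30,31): 1⊕0⊕0⊕1⊕0⊕0⊕1⊕1⊕0⊕1⊕1⊕1⊕1⊕1⊕1⊕0 = 0
s4 (pos 4,5,6,7,12,13,14,15,20,21,22,23,28,29,30,31): 1⊕1⊕0⊕1⊕1⊕0⊕1⊕1⊕1⊕0⊕1⊕1⊕0⊕0⊕1⊕0 = 0
s8 (pos 8,9,10,11,12,13,14,15,24,25,26,27,28,29,30,31): 0⊕1⊕0⊕0⊕1⊕0⊕1⊕1⊕1⊕0⊕1⊕1⊕0⊕0⊕1⊕0 = 0
s16 (pos 16,17,18,19,20,21,22,23,24,25,26,27,28,29,30,31): 1⊕0⊕0⊕1⊕1⊕0⊕1⊕1⊕1⊕0⊕1⊕1⊕0⊕0⊕1⊕0 = 1
Syndrome s16…s1 = 10000 → error at position 16.
Flip position 16: 1101101010010111001101110110010 → 1101101010010110001101110110010

1101101010010110001101110110010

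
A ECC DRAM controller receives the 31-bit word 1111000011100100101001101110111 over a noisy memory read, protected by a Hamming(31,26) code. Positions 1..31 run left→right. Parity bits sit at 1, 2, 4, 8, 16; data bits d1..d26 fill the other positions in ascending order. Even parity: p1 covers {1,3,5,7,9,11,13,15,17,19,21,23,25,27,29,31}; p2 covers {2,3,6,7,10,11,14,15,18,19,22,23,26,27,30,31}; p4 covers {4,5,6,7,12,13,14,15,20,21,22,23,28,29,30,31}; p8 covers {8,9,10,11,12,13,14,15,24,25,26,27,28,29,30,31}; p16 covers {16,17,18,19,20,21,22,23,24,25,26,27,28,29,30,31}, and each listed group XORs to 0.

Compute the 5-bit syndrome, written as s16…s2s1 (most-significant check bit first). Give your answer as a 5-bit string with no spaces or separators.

s1 (pos 1,3,5,7,9,11,13,15,17,19,21,23,25,27,29,31): 1⊕1⊕0⊕0⊕1⊕1⊕0⊕0⊕1⊕1⊕0⊕1⊕1⊕1⊕1⊕1 = 1
s2 (pos 2,3,6,7,10,11,14,15,18,19,22,23,26,27,30,31): 1⊕1⊕0⊕0⊕1⊕1⊕1⊕0⊕0⊕1⊕1⊕1⊕1⊕1⊕1⊕1 = 0
s4 (pos 4,5,6,7,12,13,14,15,20,21,22,23,28,29,30,31): 1⊕0⊕0⊕0⊕0⊕0⊕1⊕0⊕0⊕0⊕1⊕1⊕0⊕1⊕1⊕1 = 1
s8 (pos 8,9,10,11,12,13,14,15,24,25,26,27,28,29,30,31): 0⊕1⊕1⊕1⊕0⊕0⊕1⊕0⊕0⊕1⊕1⊕1⊕0⊕1⊕1⊕1 = 0
s16 (pos 16,17,18,19,20,21,22,23,24,25,26,27,28,29,30,31): 0⊕1⊕0⊕1⊕0⊕0⊕1⊕1⊕0⊕1⊕1⊕1⊕0⊕1⊕1⊕1 = 0
Syndrome s16…s1 = 00101 → error at position 5.

00101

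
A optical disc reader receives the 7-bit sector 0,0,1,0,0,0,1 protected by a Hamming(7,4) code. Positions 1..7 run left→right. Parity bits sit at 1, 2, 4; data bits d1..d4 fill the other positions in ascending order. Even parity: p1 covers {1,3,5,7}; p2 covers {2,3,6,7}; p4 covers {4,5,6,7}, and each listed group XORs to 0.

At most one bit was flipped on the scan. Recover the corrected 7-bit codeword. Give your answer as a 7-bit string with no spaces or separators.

s1 (pos 1,3,5,7): 0⊕1⊕0⊕1 = 0
s2 (pos 2,3,6,7): 0⊕1⊕0⊕1 = 0
s4 (pos 4,5,6,7): 0⊕0⊕0⊕1 = 1
Syndrome s4…s1 = 100 → error at position 4.
Flip position 4: 0010001 → 0011001

0011001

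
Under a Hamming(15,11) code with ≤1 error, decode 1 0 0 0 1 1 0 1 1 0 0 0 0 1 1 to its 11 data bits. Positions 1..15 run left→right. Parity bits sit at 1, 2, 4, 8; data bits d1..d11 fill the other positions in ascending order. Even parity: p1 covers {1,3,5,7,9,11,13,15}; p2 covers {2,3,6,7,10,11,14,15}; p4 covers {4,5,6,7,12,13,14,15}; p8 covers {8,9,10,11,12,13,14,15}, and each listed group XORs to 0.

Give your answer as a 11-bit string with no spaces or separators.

s1 (pos 1,3,5,7,9,11,13,15): 1⊕0⊕1⊕0⊕1⊕0⊕0⊕1 = 0
s2 (pos 2,3,6,7,10,11,14,15): 0⊕0⊕1⊕0⊕0⊕0⊕1⊕1 = 1
s4 (pos 4,5,6,7,12,13,14,15): 0⊕1⊕1⊕0⊕0⊕0⊕1⊕1 = 0
s8 (pos 8,9,10,11,12,13,14,15): 1⊕1⊕0⊕0⊕0⊕0⊕1⊕1 = 0
Syndrome s8…s1 = 0010 → error at position 2.
Flip position 2: 100011011000011 → 110011011000011
Read data bits from positions 3,5,6,7,9,10,11,12,13,14,15: 01101000011

01101000011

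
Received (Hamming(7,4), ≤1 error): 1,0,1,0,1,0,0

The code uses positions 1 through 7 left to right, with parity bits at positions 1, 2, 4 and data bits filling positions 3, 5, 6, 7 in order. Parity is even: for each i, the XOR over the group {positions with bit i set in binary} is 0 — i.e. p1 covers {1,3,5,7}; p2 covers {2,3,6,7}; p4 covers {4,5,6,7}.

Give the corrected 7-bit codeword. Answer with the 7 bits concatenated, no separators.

s1 (pos 1,3,5,7): 1⊕1⊕1⊕0 = 1
s2 (pos 2,3,6,7): 0⊕1⊕0⊕0 = 1
s4 (pos 4,5,6,7): 0⊕1⊕0⊕0 = 1
Syndrome s4…s1 = 111 → error at position 7.
Flip position 7: 1010100 → 1010101

1010101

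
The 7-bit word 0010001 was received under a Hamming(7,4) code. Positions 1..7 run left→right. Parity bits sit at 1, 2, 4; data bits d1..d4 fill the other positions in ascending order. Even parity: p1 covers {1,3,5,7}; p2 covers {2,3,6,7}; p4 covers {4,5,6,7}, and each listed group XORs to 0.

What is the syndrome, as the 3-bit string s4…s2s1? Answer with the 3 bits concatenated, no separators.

s1 (pos 1,3,5,7): 0⊕1⊕0⊕1 = 0
s2 (pos 2,3,6,7): 0⊕1⊕0⊕1 = 0
s4 (pos 4,5,6,7): 0⊕0⊕0⊕1 = 1
Syndrome s4…s1 = 100 → error at position 4.

100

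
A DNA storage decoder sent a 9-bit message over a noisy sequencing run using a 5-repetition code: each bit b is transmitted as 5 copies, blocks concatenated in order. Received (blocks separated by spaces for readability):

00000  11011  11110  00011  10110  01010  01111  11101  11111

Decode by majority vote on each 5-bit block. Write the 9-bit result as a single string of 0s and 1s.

Block 1 (00000): 0 ones → 0
Block 2 (11011): 4 ones → 1
Block 3 (11110): 4 ones → 1
Block 4 (00011): 2 ones → 0
Block 5 (10110): 3 ones → 1
Block 6 (01010): 2 ones → 0
Block 7 (01111): 4 ones → 1
Block 8 (11101): 4 ones → 1
Block 9 (11111): 5 ones → 1

011010111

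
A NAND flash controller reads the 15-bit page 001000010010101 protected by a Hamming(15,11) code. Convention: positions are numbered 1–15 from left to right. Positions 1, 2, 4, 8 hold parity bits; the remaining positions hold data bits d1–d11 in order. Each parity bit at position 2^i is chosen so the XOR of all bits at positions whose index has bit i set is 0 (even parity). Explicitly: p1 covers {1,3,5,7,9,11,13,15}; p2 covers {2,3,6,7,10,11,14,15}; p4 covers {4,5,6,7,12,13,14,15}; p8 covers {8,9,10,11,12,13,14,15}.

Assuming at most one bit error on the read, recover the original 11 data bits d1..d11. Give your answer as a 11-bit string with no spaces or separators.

s1 (pos 1,3,5,7,9,11,13,15): 0⊕1⊕0⊕0⊕0⊕1⊕1⊕1 = 0
s2 (pos 2,3,6,7,10,11,14,15): 0⊕1⊕0⊕0⊕0⊕1⊕0⊕1 = 1
s4 (pos 4,5,6,7,12,13,14,15): 0⊕0⊕0⊕0⊕0⊕1⊕0⊕1 = 0
s8 (pos 8,9,10,11,12,13,14,15): 1⊕0⊕0⊕1⊕0⊕1⊕0⊕1 = 0
Syndrome s8…s1 = 0010 → error at position 2.
Flip position 2: 001000010010101 → 011000010010101
Read data bits from positions 3,5,6,7,9,10,11,12,13,14,15: 10000010101

10000010101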